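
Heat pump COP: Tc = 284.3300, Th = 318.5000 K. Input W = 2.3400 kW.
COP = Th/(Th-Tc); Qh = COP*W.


COP = 318.5000 / 34.1700 = 9.3210
Qh = 9.3210 * 2.3400 = 21.8112 kW

COP = 9.3210, Qh = 21.8112 kW


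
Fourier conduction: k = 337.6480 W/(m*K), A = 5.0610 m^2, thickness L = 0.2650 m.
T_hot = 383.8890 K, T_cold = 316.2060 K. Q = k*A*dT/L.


dT = 67.6830 K
Q = 337.6480 * 5.0610 * 67.6830 / 0.2650 = 436449.7461 W

436449.7461 W


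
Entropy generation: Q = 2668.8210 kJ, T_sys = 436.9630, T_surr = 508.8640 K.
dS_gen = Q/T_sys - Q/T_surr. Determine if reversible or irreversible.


dS_sys = 2668.8210/436.9630 = 6.1077 kJ/K
dS_surr = -2668.8210/508.8640 = -5.2447 kJ/K
dS_gen = 6.1077 - 5.2447 = 0.8630 kJ/K (irreversible)

dS_gen = 0.8630 kJ/K, irreversible


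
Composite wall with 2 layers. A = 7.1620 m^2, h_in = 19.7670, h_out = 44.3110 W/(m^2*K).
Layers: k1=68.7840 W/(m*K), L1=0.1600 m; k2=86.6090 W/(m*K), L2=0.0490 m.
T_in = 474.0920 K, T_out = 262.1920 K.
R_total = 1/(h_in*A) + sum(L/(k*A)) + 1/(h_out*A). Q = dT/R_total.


R_conv_in = 1/(19.7670*7.1620) = 0.0071
R_1 = 0.1600/(68.7840*7.1620) = 0.0003
R_2 = 0.0490/(86.6090*7.1620) = 7.8995e-05
R_conv_out = 1/(44.3110*7.1620) = 0.0032
R_total = 0.0106 K/W
Q = 211.9000 / 0.0106 = 19955.9181 W

R_total = 0.0106 K/W, Q = 19955.9181 W


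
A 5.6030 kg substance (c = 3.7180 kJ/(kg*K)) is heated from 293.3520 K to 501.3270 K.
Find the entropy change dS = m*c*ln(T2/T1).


T2/T1 = 1.7090
ln(T2/T1) = 0.5359
dS = 5.6030 * 3.7180 * 0.5359 = 11.1635 kJ/K

11.1635 kJ/K


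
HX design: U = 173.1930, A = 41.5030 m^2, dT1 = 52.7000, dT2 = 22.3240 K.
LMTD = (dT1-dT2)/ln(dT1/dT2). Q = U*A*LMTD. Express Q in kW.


LMTD = 35.3640 K
Q = 173.1930 * 41.5030 * 35.3640 = 254197.3078 W = 254.1973 kW

254.1973 kW


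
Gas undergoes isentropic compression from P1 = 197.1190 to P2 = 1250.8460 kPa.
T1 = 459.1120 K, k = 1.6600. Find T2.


(k-1)/k = 0.3976
(P2/P1)^exp = 2.0848
T2 = 459.1120 * 2.0848 = 957.1392 K

957.1392 K


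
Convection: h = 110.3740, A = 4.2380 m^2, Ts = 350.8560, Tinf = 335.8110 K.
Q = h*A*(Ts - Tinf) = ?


dT = 15.0450 K
Q = 110.3740 * 4.2380 * 15.0450 = 7037.5246 W

7037.5246 W


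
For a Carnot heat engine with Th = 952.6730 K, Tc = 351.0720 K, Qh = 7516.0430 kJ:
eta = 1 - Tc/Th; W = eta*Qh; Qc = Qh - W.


eta = 1 - 351.0720/952.6730 = 0.6315
W = 0.6315 * 7516.0430 = 4746.2865 kJ
Qc = 7516.0430 - 4746.2865 = 2769.7565 kJ

eta = 63.1487%, W = 4746.2865 kJ, Qc = 2769.7565 kJ


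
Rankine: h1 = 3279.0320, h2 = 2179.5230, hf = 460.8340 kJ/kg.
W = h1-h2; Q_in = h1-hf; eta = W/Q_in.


W = 1099.5090 kJ/kg
Q_in = 2818.1980 kJ/kg
eta = 0.3901 = 39.0146%

eta = 39.0146%


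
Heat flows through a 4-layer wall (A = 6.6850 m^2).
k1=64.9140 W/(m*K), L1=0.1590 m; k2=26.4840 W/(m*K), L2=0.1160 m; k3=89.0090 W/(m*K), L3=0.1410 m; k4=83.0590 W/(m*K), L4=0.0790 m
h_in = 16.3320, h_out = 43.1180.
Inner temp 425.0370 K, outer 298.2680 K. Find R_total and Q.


R_conv_in = 1/(16.3320*6.6850) = 0.0092
R_1 = 0.1590/(64.9140*6.6850) = 0.0004
R_2 = 0.1160/(26.4840*6.6850) = 0.0007
R_3 = 0.1410/(89.0090*6.6850) = 0.0002
R_4 = 0.0790/(83.0590*6.6850) = 0.0001
R_conv_out = 1/(43.1180*6.6850) = 0.0035
R_total = 0.0140 K/W
Q = 126.7690 / 0.0140 = 9035.9764 W

R_total = 0.0140 K/W, Q = 9035.9764 W


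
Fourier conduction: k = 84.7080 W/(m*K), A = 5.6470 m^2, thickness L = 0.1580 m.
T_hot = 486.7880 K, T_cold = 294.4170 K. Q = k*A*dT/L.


dT = 192.3710 K
Q = 84.7080 * 5.6470 * 192.3710 / 0.1580 = 582404.5126 W

582404.5126 W


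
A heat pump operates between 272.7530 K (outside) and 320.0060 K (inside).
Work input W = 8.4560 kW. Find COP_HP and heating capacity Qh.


COP = 320.0060 / 47.2530 = 6.7722
Qh = 6.7722 * 8.4560 = 57.2656 kW

COP = 6.7722, Qh = 57.2656 kW


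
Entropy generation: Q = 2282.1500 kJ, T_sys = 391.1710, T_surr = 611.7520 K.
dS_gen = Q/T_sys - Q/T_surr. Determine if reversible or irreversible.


dS_sys = 2282.1500/391.1710 = 5.8341 kJ/K
dS_surr = -2282.1500/611.7520 = -3.7305 kJ/K
dS_gen = 5.8341 - 3.7305 = 2.1036 kJ/K (irreversible)

dS_gen = 2.1036 kJ/K, irreversible


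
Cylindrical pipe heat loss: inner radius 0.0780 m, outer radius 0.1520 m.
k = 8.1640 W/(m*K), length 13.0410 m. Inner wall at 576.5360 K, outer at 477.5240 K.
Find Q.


dT = 99.0120 K
ln(ro/ri) = 0.6672
Q = 2*pi*8.1640*13.0410*99.0120 / 0.6672 = 99275.9336 W

99275.9336 W


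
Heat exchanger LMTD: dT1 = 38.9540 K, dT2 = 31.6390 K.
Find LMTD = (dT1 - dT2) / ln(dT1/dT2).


dT1/dT2 = 1.2312
ln(dT1/dT2) = 0.2080
LMTD = 7.3150 / 0.2080 = 35.1698 K

35.1698 K


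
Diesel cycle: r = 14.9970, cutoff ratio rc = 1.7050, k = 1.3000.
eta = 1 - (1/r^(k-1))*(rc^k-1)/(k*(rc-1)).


r^(k-1) = 2.2532
rc^k = 2.0010
eta = 0.5153 = 51.5282%

51.5282%


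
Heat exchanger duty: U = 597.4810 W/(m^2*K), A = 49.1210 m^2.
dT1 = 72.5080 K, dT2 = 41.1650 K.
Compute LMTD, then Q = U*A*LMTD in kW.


LMTD = 55.3657 K
Q = 597.4810 * 49.1210 * 55.3657 = 1624920.6970 W = 1624.9207 kW

1624.9207 kW


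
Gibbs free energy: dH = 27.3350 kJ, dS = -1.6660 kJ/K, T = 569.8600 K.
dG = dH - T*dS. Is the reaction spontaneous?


T*dS = 569.8600 * -1.6660 = -949.3868 kJ
dG = 27.3350 + 949.3868 = 976.7218 kJ (non-spontaneous)

dG = 976.7218 kJ, non-spontaneous


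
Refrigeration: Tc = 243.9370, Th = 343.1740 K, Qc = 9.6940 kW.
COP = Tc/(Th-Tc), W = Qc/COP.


COP = 243.9370 / 99.2370 = 2.4581
W = 9.6940 / 2.4581 = 3.9437 kW

COP = 2.4581, W = 3.9437 kW


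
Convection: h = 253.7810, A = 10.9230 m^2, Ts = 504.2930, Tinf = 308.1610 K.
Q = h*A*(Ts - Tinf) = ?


dT = 196.1320 K
Q = 253.7810 * 10.9230 * 196.1320 = 543687.6837 W

543687.6837 W


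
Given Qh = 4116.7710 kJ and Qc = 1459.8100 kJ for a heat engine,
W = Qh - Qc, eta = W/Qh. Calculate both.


W = 4116.7710 - 1459.8100 = 2656.9610 kJ
eta = 2656.9610 / 4116.7710 = 0.6454 = 64.5399%

W = 2656.9610 kJ, eta = 64.5399%


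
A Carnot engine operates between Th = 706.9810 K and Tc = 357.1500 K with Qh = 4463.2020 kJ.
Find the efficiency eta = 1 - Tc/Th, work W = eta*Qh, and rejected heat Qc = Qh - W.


eta = 1 - 357.1500/706.9810 = 0.4948
W = 0.4948 * 4463.2020 = 2208.4984 kJ
Qc = 4463.2020 - 2208.4984 = 2254.7036 kJ

eta = 49.4824%, W = 2208.4984 kJ, Qc = 2254.7036 kJ


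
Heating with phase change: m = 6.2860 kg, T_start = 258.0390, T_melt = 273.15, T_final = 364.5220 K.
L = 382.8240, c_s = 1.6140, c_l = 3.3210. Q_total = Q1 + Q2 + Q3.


Q1 (sensible, solid) = 6.2860 * 1.6140 * 15.1110 = 153.3102 kJ
Q2 (latent) = 6.2860 * 382.8240 = 2406.4317 kJ
Q3 (sensible, liquid) = 6.2860 * 3.3210 * 91.3720 = 1907.4641 kJ
Q_total = 4467.2060 kJ

4467.2060 kJ


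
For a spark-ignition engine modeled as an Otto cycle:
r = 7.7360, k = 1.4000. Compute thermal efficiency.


r^(k-1) = 2.2668
eta = 1 - 1/2.2668 = 0.5588 = 55.8843%

55.8843%


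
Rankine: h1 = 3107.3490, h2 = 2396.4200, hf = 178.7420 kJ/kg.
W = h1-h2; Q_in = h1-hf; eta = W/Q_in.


W = 710.9290 kJ/kg
Q_in = 2928.6070 kJ/kg
eta = 0.2428 = 24.2753%

eta = 24.2753%


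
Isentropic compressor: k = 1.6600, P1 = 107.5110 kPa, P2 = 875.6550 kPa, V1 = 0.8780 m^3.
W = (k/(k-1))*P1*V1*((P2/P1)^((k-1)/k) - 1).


(k-1)/k = 0.3976
(P2/P1)^exp = 2.3023
W = 2.5152 * 107.5110 * 0.8780 * (2.3023 - 1) = 309.1820 kJ

309.1820 kJ


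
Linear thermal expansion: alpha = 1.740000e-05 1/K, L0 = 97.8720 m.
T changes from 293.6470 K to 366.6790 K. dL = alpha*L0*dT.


dT = 73.0320 K
dL = 1.740000e-05 * 97.8720 * 73.0320 = 0.124372 m
L_final = 97.996372 m

dL = 0.124372 m


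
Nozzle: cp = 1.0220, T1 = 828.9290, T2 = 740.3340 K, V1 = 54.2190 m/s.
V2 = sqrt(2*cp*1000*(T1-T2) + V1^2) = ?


dT = 88.5950 K
2*cp*1000*dT = 181088.1800
V1^2 = 2939.7000
V2 = sqrt(184027.8800) = 428.9847 m/s

428.9847 m/s


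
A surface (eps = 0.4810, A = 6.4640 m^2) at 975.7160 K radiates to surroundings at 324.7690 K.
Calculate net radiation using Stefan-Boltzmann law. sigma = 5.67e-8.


T^4 = 9.0635e+11
Tsurr^4 = 1.1125e+10
Q = 0.4810 * 5.67e-8 * 6.4640 * 8.9522e+11 = 157819.0579 W

157819.0579 W


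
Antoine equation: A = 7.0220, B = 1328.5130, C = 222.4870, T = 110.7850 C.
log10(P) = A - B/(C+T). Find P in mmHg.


C+T = 333.2720
B/(C+T) = 3.9863
log10(P) = 7.0220 - 3.9863 = 3.0357
P = 10^3.0357 = 1085.7442 mmHg

1085.7442 mmHg


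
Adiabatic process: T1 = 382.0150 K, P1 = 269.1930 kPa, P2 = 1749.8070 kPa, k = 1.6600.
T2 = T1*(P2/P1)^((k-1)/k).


(k-1)/k = 0.3976
(P2/P1)^exp = 2.1048
T2 = 382.0150 * 2.1048 = 804.0668 K

804.0668 K


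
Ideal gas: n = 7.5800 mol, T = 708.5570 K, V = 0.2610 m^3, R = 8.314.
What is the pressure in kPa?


P = nRT/V = 7.5800 * 8.314 * 708.5570 / 0.2610
= 44653.3472 / 0.2610 = 171085.6213 Pa = 171.0856 kPa

171.0856 kPa


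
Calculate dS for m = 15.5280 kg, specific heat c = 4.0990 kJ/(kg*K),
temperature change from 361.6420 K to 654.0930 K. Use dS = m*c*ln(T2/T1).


T2/T1 = 1.8087
ln(T2/T1) = 0.5926
dS = 15.5280 * 4.0990 * 0.5926 = 37.7182 kJ/K

37.7182 kJ/K


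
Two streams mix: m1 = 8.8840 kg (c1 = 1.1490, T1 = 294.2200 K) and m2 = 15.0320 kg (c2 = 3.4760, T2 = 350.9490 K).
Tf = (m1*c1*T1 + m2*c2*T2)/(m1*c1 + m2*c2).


num = 21340.8318
den = 62.4589
Tf = 341.6777 K

341.6777 K


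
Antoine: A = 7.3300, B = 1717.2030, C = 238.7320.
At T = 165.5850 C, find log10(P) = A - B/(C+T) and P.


C+T = 404.3170
B/(C+T) = 4.2472
log10(P) = 7.3300 - 4.2472 = 3.0828
P = 10^3.0828 = 1210.1246 mmHg

1210.1246 mmHg


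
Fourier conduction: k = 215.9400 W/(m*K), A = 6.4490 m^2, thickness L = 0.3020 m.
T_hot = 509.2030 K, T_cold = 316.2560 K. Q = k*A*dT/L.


dT = 192.9470 K
Q = 215.9400 * 6.4490 * 192.9470 / 0.3020 = 889726.5726 W

889726.5726 W


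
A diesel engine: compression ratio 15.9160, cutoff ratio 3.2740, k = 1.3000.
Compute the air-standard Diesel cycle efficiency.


r^(k-1) = 2.2938
rc^k = 4.6731
eta = 0.4583 = 45.8317%

45.8317%


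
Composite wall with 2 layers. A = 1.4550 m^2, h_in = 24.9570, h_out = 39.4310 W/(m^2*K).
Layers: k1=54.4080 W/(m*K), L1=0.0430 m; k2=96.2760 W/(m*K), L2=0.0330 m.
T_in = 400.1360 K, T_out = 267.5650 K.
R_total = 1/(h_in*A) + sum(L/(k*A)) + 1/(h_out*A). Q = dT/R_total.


R_conv_in = 1/(24.9570*1.4550) = 0.0275
R_1 = 0.0430/(54.4080*1.4550) = 0.0005
R_2 = 0.0330/(96.2760*1.4550) = 0.0002
R_conv_out = 1/(39.4310*1.4550) = 0.0174
R_total = 0.0457 K/W
Q = 132.5710 / 0.0457 = 2897.8785 W

R_total = 0.0457 K/W, Q = 2897.8785 W


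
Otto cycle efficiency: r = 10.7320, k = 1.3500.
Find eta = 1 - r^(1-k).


r^(k-1) = 2.2948
eta = 1 - 1/2.2948 = 0.5642 = 56.4226%

56.4226%


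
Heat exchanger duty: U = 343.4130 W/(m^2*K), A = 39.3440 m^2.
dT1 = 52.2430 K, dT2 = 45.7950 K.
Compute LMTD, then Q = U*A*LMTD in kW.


LMTD = 48.9482 K
Q = 343.4130 * 39.3440 * 48.9482 = 661351.4303 W = 661.3514 kW

661.3514 kW


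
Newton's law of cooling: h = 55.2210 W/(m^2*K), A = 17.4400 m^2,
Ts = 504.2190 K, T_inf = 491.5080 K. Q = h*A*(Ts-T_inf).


dT = 12.7110 K
Q = 55.2210 * 17.4400 * 12.7110 = 12241.3824 W

12241.3824 W


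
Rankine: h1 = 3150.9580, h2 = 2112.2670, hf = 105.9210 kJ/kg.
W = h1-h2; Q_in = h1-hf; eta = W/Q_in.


W = 1038.6910 kJ/kg
Q_in = 3045.0370 kJ/kg
eta = 0.3411 = 34.1109%

eta = 34.1109%


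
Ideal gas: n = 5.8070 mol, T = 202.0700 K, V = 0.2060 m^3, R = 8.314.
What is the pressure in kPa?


P = nRT/V = 5.8070 * 8.314 * 202.0700 / 0.2060
= 9755.8180 / 0.2060 = 47358.3396 Pa = 47.3583 kPa

47.3583 kPa


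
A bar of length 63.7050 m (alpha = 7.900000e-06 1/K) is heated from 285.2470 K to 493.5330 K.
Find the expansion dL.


dT = 208.2860 K
dL = 7.900000e-06 * 63.7050 * 208.2860 = 0.104824 m
L_final = 63.809824 m

dL = 0.104824 m


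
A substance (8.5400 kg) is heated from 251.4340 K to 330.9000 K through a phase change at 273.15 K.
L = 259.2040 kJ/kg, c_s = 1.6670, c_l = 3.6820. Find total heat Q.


Q1 (sensible, solid) = 8.5400 * 1.6670 * 21.7160 = 309.1529 kJ
Q2 (latent) = 8.5400 * 259.2040 = 2213.6022 kJ
Q3 (sensible, liquid) = 8.5400 * 3.6820 * 57.7500 = 1815.9072 kJ
Q_total = 4338.6622 kJ

4338.6622 kJ


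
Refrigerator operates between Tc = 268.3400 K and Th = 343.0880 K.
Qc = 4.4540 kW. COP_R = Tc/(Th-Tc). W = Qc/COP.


COP = 268.3400 / 74.7480 = 3.5899
W = 4.4540 / 3.5899 = 1.2407 kW

COP = 3.5899, W = 1.2407 kW


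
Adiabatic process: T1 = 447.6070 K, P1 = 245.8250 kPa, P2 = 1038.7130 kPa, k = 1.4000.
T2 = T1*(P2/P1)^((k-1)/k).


(k-1)/k = 0.2857
(P2/P1)^exp = 1.5095
T2 = 447.6070 * 1.5095 = 675.6421 K

675.6421 K


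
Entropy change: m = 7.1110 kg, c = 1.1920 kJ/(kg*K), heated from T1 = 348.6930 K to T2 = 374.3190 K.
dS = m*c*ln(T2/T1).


T2/T1 = 1.0735
ln(T2/T1) = 0.0709
dS = 7.1110 * 1.1920 * 0.0709 = 0.6011 kJ/K

0.6011 kJ/K


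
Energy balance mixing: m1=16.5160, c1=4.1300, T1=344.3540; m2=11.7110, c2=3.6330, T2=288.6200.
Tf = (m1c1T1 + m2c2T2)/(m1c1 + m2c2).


num = 35768.4029
den = 110.7571
Tf = 322.9444 K

322.9444 K


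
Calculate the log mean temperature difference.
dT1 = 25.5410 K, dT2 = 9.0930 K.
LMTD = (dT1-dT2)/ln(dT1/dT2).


dT1/dT2 = 2.8089
ln(dT1/dT2) = 1.0328
LMTD = 16.4480 / 1.0328 = 15.9259 K

15.9259 K


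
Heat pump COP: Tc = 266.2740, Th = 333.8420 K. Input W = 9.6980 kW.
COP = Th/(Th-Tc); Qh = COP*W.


COP = 333.8420 / 67.5680 = 4.9408
Qh = 4.9408 * 9.6980 = 47.9162 kW

COP = 4.9408, Qh = 47.9162 kW


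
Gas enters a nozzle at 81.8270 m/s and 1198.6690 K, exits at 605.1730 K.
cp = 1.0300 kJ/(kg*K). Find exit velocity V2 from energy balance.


dT = 593.4960 K
2*cp*1000*dT = 1222601.7600
V1^2 = 6695.6579
V2 = sqrt(1229297.4179) = 1108.7369 m/s

1108.7369 m/s


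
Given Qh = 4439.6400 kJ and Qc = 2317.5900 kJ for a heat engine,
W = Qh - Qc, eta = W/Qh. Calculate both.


W = 4439.6400 - 2317.5900 = 2122.0500 kJ
eta = 2122.0500 / 4439.6400 = 0.4780 = 47.7978%

W = 2122.0500 kJ, eta = 47.7978%


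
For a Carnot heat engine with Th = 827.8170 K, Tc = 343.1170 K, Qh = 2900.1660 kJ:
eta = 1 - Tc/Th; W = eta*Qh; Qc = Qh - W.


eta = 1 - 343.1170/827.8170 = 0.5855
W = 0.5855 * 2900.1660 = 1698.0933 kJ
Qc = 2900.1660 - 1698.0933 = 1202.0727 kJ

eta = 58.5516%, W = 1698.0933 kJ, Qc = 1202.0727 kJ


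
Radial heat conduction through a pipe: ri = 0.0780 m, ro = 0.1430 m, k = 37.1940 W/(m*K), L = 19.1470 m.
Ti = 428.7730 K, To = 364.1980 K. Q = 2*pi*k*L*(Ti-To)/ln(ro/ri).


dT = 64.5750 K
ln(ro/ri) = 0.6061
Q = 2*pi*37.1940*19.1470*64.5750 / 0.6061 = 476703.0925 W

476703.0925 W


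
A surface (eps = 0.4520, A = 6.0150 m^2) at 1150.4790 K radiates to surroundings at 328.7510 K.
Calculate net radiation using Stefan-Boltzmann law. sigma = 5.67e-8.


T^4 = 1.7519e+12
Tsurr^4 = 1.1681e+10
Q = 0.4520 * 5.67e-8 * 6.0150 * 1.7402e+12 = 268266.6075 W

268266.6075 W


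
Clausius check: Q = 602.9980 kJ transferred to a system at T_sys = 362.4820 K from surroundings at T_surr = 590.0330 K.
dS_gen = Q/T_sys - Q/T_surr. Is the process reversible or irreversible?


dS_sys = 602.9980/362.4820 = 1.6635 kJ/K
dS_surr = -602.9980/590.0330 = -1.0220 kJ/K
dS_gen = 1.6635 - 1.0220 = 0.6416 kJ/K (irreversible)

dS_gen = 0.6416 kJ/K, irreversible


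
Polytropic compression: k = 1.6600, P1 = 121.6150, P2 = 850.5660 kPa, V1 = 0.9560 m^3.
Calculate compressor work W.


(k-1)/k = 0.3976
(P2/P1)^exp = 2.1670
W = 2.5152 * 121.6150 * 0.9560 * (2.1670 - 1) = 341.2470 kJ

341.2470 kJ


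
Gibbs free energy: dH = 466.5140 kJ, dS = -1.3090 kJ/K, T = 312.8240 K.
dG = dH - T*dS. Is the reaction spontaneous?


T*dS = 312.8240 * -1.3090 = -409.4866 kJ
dG = 466.5140 + 409.4866 = 876.0006 kJ (non-spontaneous)

dG = 876.0006 kJ, non-spontaneous


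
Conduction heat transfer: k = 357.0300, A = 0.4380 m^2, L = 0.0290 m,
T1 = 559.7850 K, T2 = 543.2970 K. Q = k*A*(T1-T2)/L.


dT = 16.4880 K
Q = 357.0300 * 0.4380 * 16.4880 / 0.0290 = 88909.6297 W

88909.6297 W


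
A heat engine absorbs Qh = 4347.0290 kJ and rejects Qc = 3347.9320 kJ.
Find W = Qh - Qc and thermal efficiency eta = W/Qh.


W = 4347.0290 - 3347.9320 = 999.0970 kJ
eta = 999.0970 / 4347.0290 = 0.2298 = 22.9834%

W = 999.0970 kJ, eta = 22.9834%


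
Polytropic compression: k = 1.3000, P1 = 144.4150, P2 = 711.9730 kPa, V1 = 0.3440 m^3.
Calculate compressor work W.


(k-1)/k = 0.2308
(P2/P1)^exp = 1.4451
W = 4.3333 * 144.4150 * 0.3440 * (1.4451 - 1) = 95.8122 kJ

95.8122 kJ


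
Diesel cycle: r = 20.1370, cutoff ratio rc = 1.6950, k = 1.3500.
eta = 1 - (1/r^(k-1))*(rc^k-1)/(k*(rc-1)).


r^(k-1) = 2.8602
rc^k = 2.0388
eta = 0.6129 = 61.2899%

61.2899%


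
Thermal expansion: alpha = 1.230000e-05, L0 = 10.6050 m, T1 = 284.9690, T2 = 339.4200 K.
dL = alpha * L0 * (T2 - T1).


dT = 54.4510 K
dL = 1.230000e-05 * 10.6050 * 54.4510 = 0.007103 m
L_final = 10.612103 m

dL = 0.007103 m


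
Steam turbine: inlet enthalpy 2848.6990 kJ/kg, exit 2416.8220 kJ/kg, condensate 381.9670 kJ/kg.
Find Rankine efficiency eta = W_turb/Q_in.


W = 431.8770 kJ/kg
Q_in = 2466.7320 kJ/kg
eta = 0.1751 = 17.5081%

eta = 17.5081%


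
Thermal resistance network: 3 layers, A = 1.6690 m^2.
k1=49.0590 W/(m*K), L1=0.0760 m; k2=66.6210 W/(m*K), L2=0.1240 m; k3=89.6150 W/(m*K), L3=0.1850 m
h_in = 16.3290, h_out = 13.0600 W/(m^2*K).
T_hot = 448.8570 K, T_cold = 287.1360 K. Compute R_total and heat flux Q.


R_conv_in = 1/(16.3290*1.6690) = 0.0367
R_1 = 0.0760/(49.0590*1.6690) = 0.0009
R_2 = 0.1240/(66.6210*1.6690) = 0.0011
R_3 = 0.1850/(89.6150*1.6690) = 0.0012
R_conv_out = 1/(13.0600*1.6690) = 0.0459
R_total = 0.0859 K/W
Q = 161.7210 / 0.0859 = 1883.7416 W

R_total = 0.0859 K/W, Q = 1883.7416 W


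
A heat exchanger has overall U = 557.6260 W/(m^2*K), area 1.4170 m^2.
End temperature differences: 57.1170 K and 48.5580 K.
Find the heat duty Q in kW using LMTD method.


LMTD = 52.7218 K
Q = 557.6260 * 1.4170 * 52.7218 = 41658.4171 W = 41.6584 kW

41.6584 kW


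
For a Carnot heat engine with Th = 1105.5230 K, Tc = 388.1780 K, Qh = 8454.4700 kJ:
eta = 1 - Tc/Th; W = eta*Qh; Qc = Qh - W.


eta = 1 - 388.1780/1105.5230 = 0.6489
W = 0.6489 * 8454.4700 = 5485.8848 kJ
Qc = 8454.4700 - 5485.8848 = 2968.5852 kJ

eta = 64.8874%, W = 5485.8848 kJ, Qc = 2968.5852 kJ


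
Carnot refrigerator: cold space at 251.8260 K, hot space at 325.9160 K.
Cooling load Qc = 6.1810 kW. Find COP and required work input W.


COP = 251.8260 / 74.0900 = 3.3989
W = 6.1810 / 3.3989 = 1.8185 kW

COP = 3.3989, W = 1.8185 kW


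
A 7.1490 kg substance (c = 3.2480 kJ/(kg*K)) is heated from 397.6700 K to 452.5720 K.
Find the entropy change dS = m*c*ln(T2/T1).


T2/T1 = 1.1381
ln(T2/T1) = 0.1293
dS = 7.1490 * 3.2480 * 0.1293 = 3.0029 kJ/K

3.0029 kJ/K


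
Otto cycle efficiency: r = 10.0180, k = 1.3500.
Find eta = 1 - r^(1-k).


r^(k-1) = 2.2401
eta = 1 - 1/2.2401 = 0.5536 = 55.3597%

55.3597%


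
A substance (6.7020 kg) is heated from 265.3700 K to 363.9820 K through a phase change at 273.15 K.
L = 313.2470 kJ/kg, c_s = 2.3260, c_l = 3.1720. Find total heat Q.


Q1 (sensible, solid) = 6.7020 * 2.3260 * 7.7800 = 121.2813 kJ
Q2 (latent) = 6.7020 * 313.2470 = 2099.3814 kJ
Q3 (sensible, liquid) = 6.7020 * 3.1720 * 90.8320 = 1930.9742 kJ
Q_total = 4151.6369 kJ

4151.6369 kJ


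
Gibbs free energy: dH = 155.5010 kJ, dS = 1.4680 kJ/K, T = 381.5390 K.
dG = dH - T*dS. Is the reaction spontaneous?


T*dS = 381.5390 * 1.4680 = 560.0993 kJ
dG = 155.5010 - 560.0993 = -404.5983 kJ (spontaneous)

dG = -404.5983 kJ, spontaneous


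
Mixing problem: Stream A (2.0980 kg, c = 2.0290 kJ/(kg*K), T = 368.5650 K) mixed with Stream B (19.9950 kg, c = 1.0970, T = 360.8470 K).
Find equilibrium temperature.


num = 9483.9269
den = 26.1914
Tf = 362.1014 K

362.1014 K


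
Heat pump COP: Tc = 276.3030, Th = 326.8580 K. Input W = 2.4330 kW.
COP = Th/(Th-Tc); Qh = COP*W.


COP = 326.8580 / 50.5550 = 6.4654
Qh = 6.4654 * 2.4330 = 15.7303 kW

COP = 6.4654, Qh = 15.7303 kW


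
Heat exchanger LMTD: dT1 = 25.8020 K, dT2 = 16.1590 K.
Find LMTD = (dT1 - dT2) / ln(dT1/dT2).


dT1/dT2 = 1.5968
ln(dT1/dT2) = 0.4680
LMTD = 9.6430 / 0.4680 = 20.6058 K

20.6058 K


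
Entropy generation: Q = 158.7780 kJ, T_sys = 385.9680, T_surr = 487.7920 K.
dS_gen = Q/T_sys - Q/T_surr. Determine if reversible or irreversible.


dS_sys = 158.7780/385.9680 = 0.4114 kJ/K
dS_surr = -158.7780/487.7920 = -0.3255 kJ/K
dS_gen = 0.4114 - 0.3255 = 0.0859 kJ/K (irreversible)

dS_gen = 0.0859 kJ/K, irreversible


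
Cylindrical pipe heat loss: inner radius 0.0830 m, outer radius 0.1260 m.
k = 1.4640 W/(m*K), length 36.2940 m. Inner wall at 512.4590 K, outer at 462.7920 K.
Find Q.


dT = 49.6670 K
ln(ro/ri) = 0.4174
Q = 2*pi*1.4640*36.2940*49.6670 / 0.4174 = 39721.7428 W

39721.7428 W


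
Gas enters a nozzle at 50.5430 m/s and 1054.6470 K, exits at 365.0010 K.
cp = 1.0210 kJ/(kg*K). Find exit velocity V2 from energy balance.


dT = 689.6460 K
2*cp*1000*dT = 1408257.1320
V1^2 = 2554.5948
V2 = sqrt(1410811.7268) = 1187.7760 m/s

1187.7760 m/s


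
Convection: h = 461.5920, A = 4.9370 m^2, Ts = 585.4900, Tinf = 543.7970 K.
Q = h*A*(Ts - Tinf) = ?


dT = 41.6930 K
Q = 461.5920 * 4.9370 * 41.6930 = 95013.3315 W

95013.3315 W


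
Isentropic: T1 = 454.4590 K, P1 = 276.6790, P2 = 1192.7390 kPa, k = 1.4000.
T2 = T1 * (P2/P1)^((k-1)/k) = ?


(k-1)/k = 0.2857
(P2/P1)^exp = 1.5181
T2 = 454.4590 * 1.5181 = 689.9223 K

689.9223 K


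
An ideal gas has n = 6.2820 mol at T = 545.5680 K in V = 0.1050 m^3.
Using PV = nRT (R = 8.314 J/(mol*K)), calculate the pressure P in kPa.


P = nRT/V = 6.2820 * 8.314 * 545.5680 / 0.1050
= 28494.2245 / 0.1050 = 271373.5664 Pa = 271.3736 kPa

271.3736 kPa


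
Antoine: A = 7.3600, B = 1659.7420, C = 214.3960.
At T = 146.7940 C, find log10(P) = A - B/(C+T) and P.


C+T = 361.1900
B/(C+T) = 4.5952
log10(P) = 7.3600 - 4.5952 = 2.7648
P = 10^2.7648 = 581.8289 mmHg

581.8289 mmHg


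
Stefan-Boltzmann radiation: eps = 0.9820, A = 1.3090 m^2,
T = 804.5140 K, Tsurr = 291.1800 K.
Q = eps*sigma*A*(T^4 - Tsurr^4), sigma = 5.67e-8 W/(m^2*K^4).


T^4 = 4.1892e+11
Tsurr^4 = 7.1886e+09
Q = 0.9820 * 5.67e-8 * 1.3090 * 4.1173e+11 = 30009.0009 W

30009.0009 W


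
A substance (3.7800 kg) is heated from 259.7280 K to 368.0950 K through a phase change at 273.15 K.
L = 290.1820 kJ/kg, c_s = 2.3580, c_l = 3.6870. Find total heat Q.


Q1 (sensible, solid) = 3.7800 * 2.3580 * 13.4220 = 119.6335 kJ
Q2 (latent) = 3.7800 * 290.1820 = 1096.8880 kJ
Q3 (sensible, liquid) = 3.7800 * 3.6870 * 94.9450 = 1323.2352 kJ
Q_total = 2539.7566 kJ

2539.7566 kJ


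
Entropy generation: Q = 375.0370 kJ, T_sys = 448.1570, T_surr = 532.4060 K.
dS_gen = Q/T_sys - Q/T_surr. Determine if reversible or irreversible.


dS_sys = 375.0370/448.1570 = 0.8368 kJ/K
dS_surr = -375.0370/532.4060 = -0.7044 kJ/K
dS_gen = 0.8368 - 0.7044 = 0.1324 kJ/K (irreversible)

dS_gen = 0.1324 kJ/K, irreversible


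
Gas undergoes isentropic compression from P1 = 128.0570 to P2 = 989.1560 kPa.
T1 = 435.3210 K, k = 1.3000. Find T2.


(k-1)/k = 0.2308
(P2/P1)^exp = 1.6028
T2 = 435.3210 * 1.6028 = 697.7514 K

697.7514 K


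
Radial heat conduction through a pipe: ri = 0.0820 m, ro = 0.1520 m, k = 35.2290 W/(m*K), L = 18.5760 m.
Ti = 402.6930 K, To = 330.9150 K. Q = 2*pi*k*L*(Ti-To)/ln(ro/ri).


dT = 71.7780 K
ln(ro/ri) = 0.6172
Q = 2*pi*35.2290*18.5760*71.7780 / 0.6172 = 478217.0685 W

478217.0685 W


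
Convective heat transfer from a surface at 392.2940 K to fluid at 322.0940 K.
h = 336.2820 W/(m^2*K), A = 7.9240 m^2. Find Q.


dT = 70.2000 K
Q = 336.2820 * 7.9240 * 70.2000 = 187061.8395 W

187061.8395 W


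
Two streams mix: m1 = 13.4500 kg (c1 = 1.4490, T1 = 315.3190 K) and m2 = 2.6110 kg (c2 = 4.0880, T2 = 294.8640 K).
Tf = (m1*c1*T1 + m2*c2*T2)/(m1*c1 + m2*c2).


num = 9292.5777
den = 30.1628
Tf = 308.0806 K

308.0806 K


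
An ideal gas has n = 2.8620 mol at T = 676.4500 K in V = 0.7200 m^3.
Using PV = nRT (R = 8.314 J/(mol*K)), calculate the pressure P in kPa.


P = nRT/V = 2.8620 * 8.314 * 676.4500 / 0.7200
= 16095.9032 / 0.7200 = 22355.4211 Pa = 22.3554 kPa

22.3554 kPa


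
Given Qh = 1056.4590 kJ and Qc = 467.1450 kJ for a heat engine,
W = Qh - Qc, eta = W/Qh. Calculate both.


W = 1056.4590 - 467.1450 = 589.3140 kJ
eta = 589.3140 / 1056.4590 = 0.5578 = 55.7820%

W = 589.3140 kJ, eta = 55.7820%


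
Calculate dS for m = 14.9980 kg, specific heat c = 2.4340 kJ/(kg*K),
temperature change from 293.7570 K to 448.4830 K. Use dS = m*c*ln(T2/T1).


T2/T1 = 1.5267
ln(T2/T1) = 0.4231
dS = 14.9980 * 2.4340 * 0.4231 = 15.4460 kJ/K

15.4460 kJ/K


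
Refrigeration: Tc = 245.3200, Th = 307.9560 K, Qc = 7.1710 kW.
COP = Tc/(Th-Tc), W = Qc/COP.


COP = 245.3200 / 62.6360 = 3.9166
W = 7.1710 / 3.9166 = 1.8309 kW

COP = 3.9166, W = 1.8309 kW


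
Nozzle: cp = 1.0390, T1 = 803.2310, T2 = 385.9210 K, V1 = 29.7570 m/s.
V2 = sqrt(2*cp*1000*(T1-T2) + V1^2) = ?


dT = 417.3100 K
2*cp*1000*dT = 867170.1800
V1^2 = 885.4790
V2 = sqrt(868055.6590) = 931.6950 m/s

931.6950 m/s


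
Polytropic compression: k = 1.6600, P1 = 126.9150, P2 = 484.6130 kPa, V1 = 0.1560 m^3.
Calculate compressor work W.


(k-1)/k = 0.3976
(P2/P1)^exp = 1.7035
W = 2.5152 * 126.9150 * 0.1560 * (1.7035 - 1) = 35.0337 kJ

35.0337 kJ


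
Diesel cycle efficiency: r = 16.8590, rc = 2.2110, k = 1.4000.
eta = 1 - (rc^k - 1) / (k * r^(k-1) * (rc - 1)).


r^(k-1) = 3.0955
rc^k = 3.0369
eta = 0.6119 = 61.1889%

61.1889%


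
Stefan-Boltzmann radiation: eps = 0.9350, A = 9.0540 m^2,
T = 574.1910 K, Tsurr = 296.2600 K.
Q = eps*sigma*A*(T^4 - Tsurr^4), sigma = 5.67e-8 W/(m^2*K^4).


T^4 = 1.0870e+11
Tsurr^4 = 7.7036e+09
Q = 0.9350 * 5.67e-8 * 9.0540 * 1.0100e+11 = 48477.1247 W

48477.1247 W


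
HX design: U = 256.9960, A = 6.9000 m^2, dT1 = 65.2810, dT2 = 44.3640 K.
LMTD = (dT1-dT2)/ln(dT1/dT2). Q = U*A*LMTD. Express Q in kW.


LMTD = 54.1509 K
Q = 256.9960 * 6.9000 * 54.1509 = 96024.2307 W = 96.0242 kW

96.0242 kW


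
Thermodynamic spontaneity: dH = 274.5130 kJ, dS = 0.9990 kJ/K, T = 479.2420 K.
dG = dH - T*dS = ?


T*dS = 479.2420 * 0.9990 = 478.7628 kJ
dG = 274.5130 - 478.7628 = -204.2498 kJ (spontaneous)

dG = -204.2498 kJ, spontaneous


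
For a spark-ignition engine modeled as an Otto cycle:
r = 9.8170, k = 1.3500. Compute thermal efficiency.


r^(k-1) = 2.2243
eta = 1 - 1/2.2243 = 0.5504 = 55.0420%

55.0420%


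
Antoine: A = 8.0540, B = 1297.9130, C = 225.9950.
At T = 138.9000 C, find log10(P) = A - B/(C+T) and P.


C+T = 364.8950
B/(C+T) = 3.5569
log10(P) = 8.0540 - 3.5569 = 4.4971
P = 10^4.4971 = 31408.7564 mmHg

31408.7564 mmHg


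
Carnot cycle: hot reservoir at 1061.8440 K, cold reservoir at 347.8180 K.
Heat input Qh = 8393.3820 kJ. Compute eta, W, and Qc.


eta = 1 - 347.8180/1061.8440 = 0.6724
W = 0.6724 * 8393.3820 = 5644.0428 kJ
Qc = 8393.3820 - 5644.0428 = 2749.3392 kJ

eta = 67.2440%, W = 5644.0428 kJ, Qc = 2749.3392 kJ


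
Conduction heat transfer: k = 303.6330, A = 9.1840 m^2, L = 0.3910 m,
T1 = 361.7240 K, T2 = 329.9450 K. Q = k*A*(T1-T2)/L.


dT = 31.7790 K
Q = 303.6330 * 9.1840 * 31.7790 / 0.3910 = 226644.0464 W

226644.0464 W


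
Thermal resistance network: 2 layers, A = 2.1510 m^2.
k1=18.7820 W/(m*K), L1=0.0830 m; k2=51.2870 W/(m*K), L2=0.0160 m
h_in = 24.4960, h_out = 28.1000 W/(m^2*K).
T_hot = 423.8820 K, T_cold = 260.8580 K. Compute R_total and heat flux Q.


R_conv_in = 1/(24.4960*2.1510) = 0.0190
R_1 = 0.0830/(18.7820*2.1510) = 0.0021
R_2 = 0.0160/(51.2870*2.1510) = 0.0001
R_conv_out = 1/(28.1000*2.1510) = 0.0165
R_total = 0.0377 K/W
Q = 163.0240 / 0.0377 = 4321.6554 W

R_total = 0.0377 K/W, Q = 4321.6554 W


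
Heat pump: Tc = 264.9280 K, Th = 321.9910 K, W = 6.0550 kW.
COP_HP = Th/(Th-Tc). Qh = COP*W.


COP = 321.9910 / 57.0630 = 5.6427
Qh = 5.6427 * 6.0550 = 34.1667 kW

COP = 5.6427, Qh = 34.1667 kW


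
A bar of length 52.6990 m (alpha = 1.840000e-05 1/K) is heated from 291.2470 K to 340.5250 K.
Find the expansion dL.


dT = 49.2780 K
dL = 1.840000e-05 * 52.6990 * 49.2780 = 0.047783 m
L_final = 52.746783 m

dL = 0.047783 m


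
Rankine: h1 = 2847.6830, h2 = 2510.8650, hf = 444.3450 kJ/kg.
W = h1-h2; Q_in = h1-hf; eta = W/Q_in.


W = 336.8180 kJ/kg
Q_in = 2403.3380 kJ/kg
eta = 0.1401 = 14.0146%

eta = 14.0146%


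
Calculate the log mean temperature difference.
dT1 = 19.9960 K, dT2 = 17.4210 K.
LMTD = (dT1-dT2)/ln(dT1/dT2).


dT1/dT2 = 1.1478
ln(dT1/dT2) = 0.1379
LMTD = 2.5750 / 0.1379 = 18.6789 K

18.6789 K


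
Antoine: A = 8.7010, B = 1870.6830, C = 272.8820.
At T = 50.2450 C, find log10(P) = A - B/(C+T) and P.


C+T = 323.1270
B/(C+T) = 5.7893
log10(P) = 8.7010 - 5.7893 = 2.9117
P = 10^2.9117 = 815.9961 mmHg

815.9961 mmHg


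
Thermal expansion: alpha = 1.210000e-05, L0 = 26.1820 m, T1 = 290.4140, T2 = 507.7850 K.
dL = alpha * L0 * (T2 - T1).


dT = 217.3710 K
dL = 1.210000e-05 * 26.1820 * 217.3710 = 0.068864 m
L_final = 26.250864 m

dL = 0.068864 m


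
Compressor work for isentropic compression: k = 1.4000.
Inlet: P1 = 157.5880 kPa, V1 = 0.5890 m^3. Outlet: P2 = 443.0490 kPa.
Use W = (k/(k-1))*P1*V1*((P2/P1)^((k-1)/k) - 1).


(k-1)/k = 0.2857
(P2/P1)^exp = 1.3436
W = 3.5000 * 157.5880 * 0.5890 * (1.3436 - 1) = 111.6198 kJ

111.6198 kJ


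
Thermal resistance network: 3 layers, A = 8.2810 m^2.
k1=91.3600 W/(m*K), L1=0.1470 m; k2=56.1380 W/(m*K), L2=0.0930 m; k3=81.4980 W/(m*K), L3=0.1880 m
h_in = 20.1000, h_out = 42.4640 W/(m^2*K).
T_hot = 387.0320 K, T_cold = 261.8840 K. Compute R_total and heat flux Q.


R_conv_in = 1/(20.1000*8.2810) = 0.0060
R_1 = 0.1470/(91.3600*8.2810) = 0.0002
R_2 = 0.0930/(56.1380*8.2810) = 0.0002
R_3 = 0.1880/(81.4980*8.2810) = 0.0003
R_conv_out = 1/(42.4640*8.2810) = 0.0028
R_total = 0.0095 K/W
Q = 125.1480 / 0.0095 = 13139.4749 W

R_total = 0.0095 K/W, Q = 13139.4749 W


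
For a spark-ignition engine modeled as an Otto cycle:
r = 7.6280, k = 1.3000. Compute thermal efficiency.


r^(k-1) = 1.8396
eta = 1 - 1/1.8396 = 0.4564 = 45.6403%

45.6403%


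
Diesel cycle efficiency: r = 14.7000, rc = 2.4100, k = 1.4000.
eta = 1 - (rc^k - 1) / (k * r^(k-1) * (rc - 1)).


r^(k-1) = 2.9304
rc^k = 3.4263
eta = 0.5806 = 58.0562%

58.0562%


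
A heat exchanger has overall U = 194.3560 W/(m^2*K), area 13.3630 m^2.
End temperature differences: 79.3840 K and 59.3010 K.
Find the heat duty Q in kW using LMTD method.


LMTD = 68.8551 K
Q = 194.3560 * 13.3630 * 68.8551 = 178828.9200 W = 178.8289 kW

178.8289 kW


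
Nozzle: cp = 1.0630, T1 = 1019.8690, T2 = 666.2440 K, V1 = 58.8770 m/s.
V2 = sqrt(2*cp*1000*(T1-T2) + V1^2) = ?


dT = 353.6250 K
2*cp*1000*dT = 751806.7500
V1^2 = 3466.5011
V2 = sqrt(755273.2511) = 869.0646 m/s

869.0646 m/s


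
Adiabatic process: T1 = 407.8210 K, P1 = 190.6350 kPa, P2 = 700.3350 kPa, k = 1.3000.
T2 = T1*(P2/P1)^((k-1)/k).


(k-1)/k = 0.2308
(P2/P1)^exp = 1.3502
T2 = 407.8210 * 1.3502 = 550.6530 K

550.6530 K


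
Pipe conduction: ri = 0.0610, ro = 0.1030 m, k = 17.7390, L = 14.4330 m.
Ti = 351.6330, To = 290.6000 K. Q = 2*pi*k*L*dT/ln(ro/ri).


dT = 61.0330 K
ln(ro/ri) = 0.5239
Q = 2*pi*17.7390*14.4330*61.0330 / 0.5239 = 187421.3816 W

187421.3816 W


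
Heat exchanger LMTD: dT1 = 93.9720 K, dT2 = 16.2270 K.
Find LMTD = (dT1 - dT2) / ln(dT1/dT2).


dT1/dT2 = 5.7911
ln(dT1/dT2) = 1.7563
LMTD = 77.7450 / 1.7563 = 44.2658 K

44.2658 K


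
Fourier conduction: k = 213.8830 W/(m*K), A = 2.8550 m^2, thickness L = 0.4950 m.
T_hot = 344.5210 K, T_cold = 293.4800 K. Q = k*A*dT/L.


dT = 51.0410 K
Q = 213.8830 * 2.8550 * 51.0410 / 0.4950 = 62964.5864 W

62964.5864 W


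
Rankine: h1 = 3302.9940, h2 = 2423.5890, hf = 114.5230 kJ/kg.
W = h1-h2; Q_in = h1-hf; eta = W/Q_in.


W = 879.4050 kJ/kg
Q_in = 3188.4710 kJ/kg
eta = 0.2758 = 27.5808%

eta = 27.5808%


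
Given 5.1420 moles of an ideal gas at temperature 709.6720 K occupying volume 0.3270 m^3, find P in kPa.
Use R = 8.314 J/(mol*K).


P = nRT/V = 5.1420 * 8.314 * 709.6720 / 0.3270
= 30338.8953 / 0.3270 = 92779.4963 Pa = 92.7795 kPa

92.7795 kPa


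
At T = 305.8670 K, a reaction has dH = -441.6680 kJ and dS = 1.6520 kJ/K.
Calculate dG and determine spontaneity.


T*dS = 305.8670 * 1.6520 = 505.2923 kJ
dG = -441.6680 - 505.2923 = -946.9603 kJ (spontaneous)

dG = -946.9603 kJ, spontaneous


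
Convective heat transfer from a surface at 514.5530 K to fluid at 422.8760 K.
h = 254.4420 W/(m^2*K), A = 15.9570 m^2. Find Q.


dT = 91.6770 K
Q = 254.4420 * 15.9570 * 91.6770 = 372220.6291 W

372220.6291 W


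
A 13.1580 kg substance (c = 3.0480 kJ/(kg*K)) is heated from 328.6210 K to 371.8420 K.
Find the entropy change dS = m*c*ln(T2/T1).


T2/T1 = 1.1315
ln(T2/T1) = 0.1236
dS = 13.1580 * 3.0480 * 0.1236 = 4.9556 kJ/K

4.9556 kJ/K


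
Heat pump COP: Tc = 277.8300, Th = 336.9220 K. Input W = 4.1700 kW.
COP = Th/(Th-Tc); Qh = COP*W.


COP = 336.9220 / 59.0920 = 5.7017
Qh = 5.7017 * 4.1700 = 23.7759 kW

COP = 5.7017, Qh = 23.7759 kW


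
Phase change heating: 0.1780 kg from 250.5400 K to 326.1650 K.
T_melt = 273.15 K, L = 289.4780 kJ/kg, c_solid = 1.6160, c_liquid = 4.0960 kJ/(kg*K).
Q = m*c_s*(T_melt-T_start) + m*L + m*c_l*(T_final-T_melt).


Q1 (sensible, solid) = 0.1780 * 1.6160 * 22.6100 = 6.5037 kJ
Q2 (latent) = 0.1780 * 289.4780 = 51.5271 kJ
Q3 (sensible, liquid) = 0.1780 * 4.0960 * 53.0150 = 38.6526 kJ
Q_total = 96.6834 kJ

96.6834 kJ


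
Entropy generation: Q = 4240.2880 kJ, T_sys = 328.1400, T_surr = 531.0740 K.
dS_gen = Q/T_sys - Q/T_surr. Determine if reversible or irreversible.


dS_sys = 4240.2880/328.1400 = 12.9222 kJ/K
dS_surr = -4240.2880/531.0740 = -7.9844 kJ/K
dS_gen = 12.9222 - 7.9844 = 4.9378 kJ/K (irreversible)

dS_gen = 4.9378 kJ/K, irreversible


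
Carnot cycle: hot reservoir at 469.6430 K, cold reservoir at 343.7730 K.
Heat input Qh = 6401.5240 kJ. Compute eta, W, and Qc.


eta = 1 - 343.7730/469.6430 = 0.2680
W = 0.2680 * 6401.5240 = 1715.6858 kJ
Qc = 6401.5240 - 1715.6858 = 4685.8382 kJ

eta = 26.8012%, W = 1715.6858 kJ, Qc = 4685.8382 kJ


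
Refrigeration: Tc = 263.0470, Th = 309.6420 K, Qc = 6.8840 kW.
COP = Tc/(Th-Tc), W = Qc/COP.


COP = 263.0470 / 46.5950 = 5.6454
W = 6.8840 / 5.6454 = 1.2194 kW

COP = 5.6454, W = 1.2194 kW


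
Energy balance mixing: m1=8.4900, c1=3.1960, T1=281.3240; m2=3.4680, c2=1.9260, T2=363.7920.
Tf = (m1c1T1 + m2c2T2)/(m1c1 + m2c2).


num = 10063.3573
den = 33.8134
Tf = 297.6144 K

297.6144 K


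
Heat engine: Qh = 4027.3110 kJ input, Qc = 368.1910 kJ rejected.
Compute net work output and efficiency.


W = 4027.3110 - 368.1910 = 3659.1200 kJ
eta = 3659.1200 / 4027.3110 = 0.9086 = 90.8576%

W = 3659.1200 kJ, eta = 90.8576%


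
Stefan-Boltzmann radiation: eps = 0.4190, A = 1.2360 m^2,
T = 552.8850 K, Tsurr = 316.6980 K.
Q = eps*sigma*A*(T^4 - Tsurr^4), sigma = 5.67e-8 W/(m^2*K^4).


T^4 = 9.3441e+10
Tsurr^4 = 1.0060e+10
Q = 0.4190 * 5.67e-8 * 1.2360 * 8.3382e+10 = 2448.4240 W

2448.4240 W


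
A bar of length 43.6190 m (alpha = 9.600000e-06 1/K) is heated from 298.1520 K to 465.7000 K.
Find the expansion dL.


dT = 167.5480 K
dL = 9.600000e-06 * 43.6190 * 167.5480 = 0.070159 m
L_final = 43.689159 m

dL = 0.070159 m


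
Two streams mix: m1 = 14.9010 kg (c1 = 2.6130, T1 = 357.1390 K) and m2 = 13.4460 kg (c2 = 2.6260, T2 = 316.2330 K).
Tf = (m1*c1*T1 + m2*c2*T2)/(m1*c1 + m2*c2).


num = 25071.6089
den = 74.2455
Tf = 337.6852 K

337.6852 K


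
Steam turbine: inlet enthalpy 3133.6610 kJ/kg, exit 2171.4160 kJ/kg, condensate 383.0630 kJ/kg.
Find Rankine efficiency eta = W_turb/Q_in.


W = 962.2450 kJ/kg
Q_in = 2750.5980 kJ/kg
eta = 0.3498 = 34.9831%

eta = 34.9831%


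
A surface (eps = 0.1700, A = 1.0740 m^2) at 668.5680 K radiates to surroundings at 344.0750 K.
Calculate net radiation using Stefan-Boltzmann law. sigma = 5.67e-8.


T^4 = 1.9979e+11
Tsurr^4 = 1.4016e+10
Q = 0.1700 * 5.67e-8 * 1.0740 * 1.8578e+11 = 1923.2304 W

1923.2304 W


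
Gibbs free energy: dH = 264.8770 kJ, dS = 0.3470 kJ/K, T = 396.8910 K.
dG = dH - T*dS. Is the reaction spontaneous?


T*dS = 396.8910 * 0.3470 = 137.7212 kJ
dG = 264.8770 - 137.7212 = 127.1558 kJ (non-spontaneous)

dG = 127.1558 kJ, non-spontaneous


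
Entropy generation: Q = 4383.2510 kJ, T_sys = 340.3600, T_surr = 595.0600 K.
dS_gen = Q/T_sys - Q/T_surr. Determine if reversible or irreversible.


dS_sys = 4383.2510/340.3600 = 12.8783 kJ/K
dS_surr = -4383.2510/595.0600 = -7.3661 kJ/K
dS_gen = 12.8783 - 7.3661 = 5.5122 kJ/K (irreversible)

dS_gen = 5.5122 kJ/K, irreversible


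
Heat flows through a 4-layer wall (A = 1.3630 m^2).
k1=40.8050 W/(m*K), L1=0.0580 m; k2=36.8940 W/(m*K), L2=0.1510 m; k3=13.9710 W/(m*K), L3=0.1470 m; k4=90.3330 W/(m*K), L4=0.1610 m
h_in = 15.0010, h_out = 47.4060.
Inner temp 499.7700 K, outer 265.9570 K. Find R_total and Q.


R_conv_in = 1/(15.0010*1.3630) = 0.0489
R_1 = 0.0580/(40.8050*1.3630) = 0.0010
R_2 = 0.1510/(36.8940*1.3630) = 0.0030
R_3 = 0.1470/(13.9710*1.3630) = 0.0077
R_4 = 0.1610/(90.3330*1.3630) = 0.0013
R_conv_out = 1/(47.4060*1.3630) = 0.0155
R_total = 0.0775 K/W
Q = 233.8130 / 0.0775 = 3018.5882 W

R_total = 0.0775 K/W, Q = 3018.5882 W


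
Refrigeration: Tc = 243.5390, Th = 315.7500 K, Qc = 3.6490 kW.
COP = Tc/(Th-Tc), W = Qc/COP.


COP = 243.5390 / 72.2110 = 3.3726
W = 3.6490 / 3.3726 = 1.0820 kW

COP = 3.3726, W = 1.0820 kW


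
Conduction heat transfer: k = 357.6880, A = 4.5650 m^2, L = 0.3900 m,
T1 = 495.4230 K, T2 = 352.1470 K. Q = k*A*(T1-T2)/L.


dT = 143.2760 K
Q = 357.6880 * 4.5650 * 143.2760 / 0.3900 = 599865.6497 W

599865.6497 W


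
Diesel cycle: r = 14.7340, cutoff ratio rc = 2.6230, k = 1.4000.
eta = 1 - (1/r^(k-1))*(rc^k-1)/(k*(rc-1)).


r^(k-1) = 2.9331
rc^k = 3.8576
eta = 0.5712 = 57.1227%

57.1227%


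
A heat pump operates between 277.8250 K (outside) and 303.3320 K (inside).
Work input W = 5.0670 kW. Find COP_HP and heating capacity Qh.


COP = 303.3320 / 25.5070 = 11.8921
Qh = 11.8921 * 5.0670 = 60.2573 kW

COP = 11.8921, Qh = 60.2573 kW


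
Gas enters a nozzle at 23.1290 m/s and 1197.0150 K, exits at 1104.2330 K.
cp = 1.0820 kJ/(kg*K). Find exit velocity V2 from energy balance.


dT = 92.7820 K
2*cp*1000*dT = 200780.2480
V1^2 = 534.9506
V2 = sqrt(201315.1986) = 448.6816 m/s

448.6816 m/s


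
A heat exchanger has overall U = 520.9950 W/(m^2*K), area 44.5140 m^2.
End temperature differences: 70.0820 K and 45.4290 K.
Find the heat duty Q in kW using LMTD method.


LMTD = 56.8677 K
Q = 520.9950 * 44.5140 * 56.8677 = 1318850.3094 W = 1318.8503 kW

1318.8503 kW


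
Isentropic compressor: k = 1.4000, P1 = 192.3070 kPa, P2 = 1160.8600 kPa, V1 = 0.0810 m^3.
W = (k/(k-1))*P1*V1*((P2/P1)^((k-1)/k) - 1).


(k-1)/k = 0.2857
(P2/P1)^exp = 1.6714
W = 3.5000 * 192.3070 * 0.0810 * (1.6714 - 1) = 36.6043 kJ

36.6043 kJ


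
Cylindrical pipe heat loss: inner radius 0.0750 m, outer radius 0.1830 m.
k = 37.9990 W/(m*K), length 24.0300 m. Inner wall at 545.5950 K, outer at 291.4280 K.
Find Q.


dT = 254.1670 K
ln(ro/ri) = 0.8920
Q = 2*pi*37.9990*24.0300*254.1670 / 0.8920 = 1634786.6026 W

1634786.6026 W


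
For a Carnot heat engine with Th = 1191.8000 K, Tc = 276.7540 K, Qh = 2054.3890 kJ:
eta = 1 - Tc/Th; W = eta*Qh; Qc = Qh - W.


eta = 1 - 276.7540/1191.8000 = 0.7678
W = 0.7678 * 2054.3890 = 1577.3288 kJ
Qc = 2054.3890 - 1577.3288 = 477.0602 kJ

eta = 76.7785%, W = 1577.3288 kJ, Qc = 477.0602 kJ


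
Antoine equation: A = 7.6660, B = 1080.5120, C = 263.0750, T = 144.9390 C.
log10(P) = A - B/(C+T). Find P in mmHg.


C+T = 408.0140
B/(C+T) = 2.6482
log10(P) = 7.6660 - 2.6482 = 5.0178
P = 10^5.0178 = 104178.2709 mmHg

104178.2709 mmHg


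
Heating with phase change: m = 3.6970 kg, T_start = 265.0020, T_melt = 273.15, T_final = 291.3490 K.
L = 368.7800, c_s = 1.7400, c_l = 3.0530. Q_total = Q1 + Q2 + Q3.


Q1 (sensible, solid) = 3.6970 * 1.7400 * 8.1480 = 52.4143 kJ
Q2 (latent) = 3.6970 * 368.7800 = 1363.3797 kJ
Q3 (sensible, liquid) = 3.6970 * 3.0530 * 18.1990 = 205.4110 kJ
Q_total = 1621.2050 kJ

1621.2050 kJ
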